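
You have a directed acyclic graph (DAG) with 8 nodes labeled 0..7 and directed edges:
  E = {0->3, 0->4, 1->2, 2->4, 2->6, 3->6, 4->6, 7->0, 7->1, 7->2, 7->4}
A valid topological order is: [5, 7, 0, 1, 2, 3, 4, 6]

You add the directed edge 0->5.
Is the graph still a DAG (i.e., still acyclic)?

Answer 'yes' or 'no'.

Given toposort: [5, 7, 0, 1, 2, 3, 4, 6]
Position of 0: index 2; position of 5: index 0
New edge 0->5: backward (u after v in old order)
Backward edge: old toposort is now invalid. Check if this creates a cycle.
Does 5 already reach 0? Reachable from 5: [5]. NO -> still a DAG (reorder needed).
Still a DAG? yes

Answer: yes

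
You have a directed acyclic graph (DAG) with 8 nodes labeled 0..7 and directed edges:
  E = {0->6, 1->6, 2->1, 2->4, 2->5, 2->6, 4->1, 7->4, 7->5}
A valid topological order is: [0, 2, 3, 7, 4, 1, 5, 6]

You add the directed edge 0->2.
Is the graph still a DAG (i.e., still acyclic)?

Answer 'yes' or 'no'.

Answer: yes

Derivation:
Given toposort: [0, 2, 3, 7, 4, 1, 5, 6]
Position of 0: index 0; position of 2: index 1
New edge 0->2: forward
Forward edge: respects the existing order. Still a DAG, same toposort still valid.
Still a DAG? yes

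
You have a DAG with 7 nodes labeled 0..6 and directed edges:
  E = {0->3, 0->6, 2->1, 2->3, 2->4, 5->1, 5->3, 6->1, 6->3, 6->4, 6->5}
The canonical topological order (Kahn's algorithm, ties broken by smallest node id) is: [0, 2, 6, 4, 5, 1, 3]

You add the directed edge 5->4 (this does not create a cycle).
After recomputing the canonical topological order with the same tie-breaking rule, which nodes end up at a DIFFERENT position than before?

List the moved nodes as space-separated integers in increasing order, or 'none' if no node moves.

Old toposort: [0, 2, 6, 4, 5, 1, 3]
Added edge 5->4
Recompute Kahn (smallest-id tiebreak):
  initial in-degrees: [0, 3, 0, 4, 3, 1, 1]
  ready (indeg=0): [0, 2]
  pop 0: indeg[3]->3; indeg[6]->0 | ready=[2, 6] | order so far=[0]
  pop 2: indeg[1]->2; indeg[3]->2; indeg[4]->2 | ready=[6] | order so far=[0, 2]
  pop 6: indeg[1]->1; indeg[3]->1; indeg[4]->1; indeg[5]->0 | ready=[5] | order so far=[0, 2, 6]
  pop 5: indeg[1]->0; indeg[3]->0; indeg[4]->0 | ready=[1, 3, 4] | order so far=[0, 2, 6, 5]
  pop 1: no out-edges | ready=[3, 4] | order so far=[0, 2, 6, 5, 1]
  pop 3: no out-edges | ready=[4] | order so far=[0, 2, 6, 5, 1, 3]
  pop 4: no out-edges | ready=[] | order so far=[0, 2, 6, 5, 1, 3, 4]
New canonical toposort: [0, 2, 6, 5, 1, 3, 4]
Compare positions:
  Node 0: index 0 -> 0 (same)
  Node 1: index 5 -> 4 (moved)
  Node 2: index 1 -> 1 (same)
  Node 3: index 6 -> 5 (moved)
  Node 4: index 3 -> 6 (moved)
  Node 5: index 4 -> 3 (moved)
  Node 6: index 2 -> 2 (same)
Nodes that changed position: 1 3 4 5

Answer: 1 3 4 5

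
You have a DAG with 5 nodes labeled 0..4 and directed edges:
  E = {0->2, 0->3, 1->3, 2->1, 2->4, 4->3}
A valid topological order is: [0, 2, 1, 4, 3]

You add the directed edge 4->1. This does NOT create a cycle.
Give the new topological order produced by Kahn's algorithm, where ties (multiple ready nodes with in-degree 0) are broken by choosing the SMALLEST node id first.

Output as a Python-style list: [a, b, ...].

Old toposort: [0, 2, 1, 4, 3]
Added edge: 4->1
Position of 4 (3) > position of 1 (2). Must reorder: 4 must now come before 1.
Run Kahn's algorithm (break ties by smallest node id):
  initial in-degrees: [0, 2, 1, 3, 1]
  ready (indeg=0): [0]
  pop 0: indeg[2]->0; indeg[3]->2 | ready=[2] | order so far=[0]
  pop 2: indeg[1]->1; indeg[4]->0 | ready=[4] | order so far=[0, 2]
  pop 4: indeg[1]->0; indeg[3]->1 | ready=[1] | order so far=[0, 2, 4]
  pop 1: indeg[3]->0 | ready=[3] | order so far=[0, 2, 4, 1]
  pop 3: no out-edges | ready=[] | order so far=[0, 2, 4, 1, 3]
  Result: [0, 2, 4, 1, 3]

Answer: [0, 2, 4, 1, 3]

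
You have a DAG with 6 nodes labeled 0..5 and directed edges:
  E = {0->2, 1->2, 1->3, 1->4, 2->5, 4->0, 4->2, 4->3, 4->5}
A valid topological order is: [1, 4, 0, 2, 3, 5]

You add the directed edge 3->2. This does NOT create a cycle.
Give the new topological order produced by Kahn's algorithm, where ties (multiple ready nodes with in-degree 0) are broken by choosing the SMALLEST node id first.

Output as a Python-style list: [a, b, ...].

Answer: [1, 4, 0, 3, 2, 5]

Derivation:
Old toposort: [1, 4, 0, 2, 3, 5]
Added edge: 3->2
Position of 3 (4) > position of 2 (3). Must reorder: 3 must now come before 2.
Run Kahn's algorithm (break ties by smallest node id):
  initial in-degrees: [1, 0, 4, 2, 1, 2]
  ready (indeg=0): [1]
  pop 1: indeg[2]->3; indeg[3]->1; indeg[4]->0 | ready=[4] | order so far=[1]
  pop 4: indeg[0]->0; indeg[2]->2; indeg[3]->0; indeg[5]->1 | ready=[0, 3] | order so far=[1, 4]
  pop 0: indeg[2]->1 | ready=[3] | order so far=[1, 4, 0]
  pop 3: indeg[2]->0 | ready=[2] | order so far=[1, 4, 0, 3]
  pop 2: indeg[5]->0 | ready=[5] | order so far=[1, 4, 0, 3, 2]
  pop 5: no out-edges | ready=[] | order so far=[1, 4, 0, 3, 2, 5]
  Result: [1, 4, 0, 3, 2, 5]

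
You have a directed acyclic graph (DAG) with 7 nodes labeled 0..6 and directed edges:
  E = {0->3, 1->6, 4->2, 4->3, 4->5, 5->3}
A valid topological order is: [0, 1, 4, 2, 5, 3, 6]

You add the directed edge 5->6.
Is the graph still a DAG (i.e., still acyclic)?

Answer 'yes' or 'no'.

Given toposort: [0, 1, 4, 2, 5, 3, 6]
Position of 5: index 4; position of 6: index 6
New edge 5->6: forward
Forward edge: respects the existing order. Still a DAG, same toposort still valid.
Still a DAG? yes

Answer: yes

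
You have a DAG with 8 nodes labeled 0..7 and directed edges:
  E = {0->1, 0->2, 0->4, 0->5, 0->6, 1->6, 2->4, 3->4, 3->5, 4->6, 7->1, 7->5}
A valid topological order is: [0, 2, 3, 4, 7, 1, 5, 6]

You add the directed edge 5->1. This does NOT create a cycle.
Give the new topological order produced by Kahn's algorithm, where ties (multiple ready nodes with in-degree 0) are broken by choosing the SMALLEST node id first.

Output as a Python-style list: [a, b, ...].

Old toposort: [0, 2, 3, 4, 7, 1, 5, 6]
Added edge: 5->1
Position of 5 (6) > position of 1 (5). Must reorder: 5 must now come before 1.
Run Kahn's algorithm (break ties by smallest node id):
  initial in-degrees: [0, 3, 1, 0, 3, 3, 3, 0]
  ready (indeg=0): [0, 3, 7]
  pop 0: indeg[1]->2; indeg[2]->0; indeg[4]->2; indeg[5]->2; indeg[6]->2 | ready=[2, 3, 7] | order so far=[0]
  pop 2: indeg[4]->1 | ready=[3, 7] | order so far=[0, 2]
  pop 3: indeg[4]->0; indeg[5]->1 | ready=[4, 7] | order so far=[0, 2, 3]
  pop 4: indeg[6]->1 | ready=[7] | order so far=[0, 2, 3, 4]
  pop 7: indeg[1]->1; indeg[5]->0 | ready=[5] | order so far=[0, 2, 3, 4, 7]
  pop 5: indeg[1]->0 | ready=[1] | order so far=[0, 2, 3, 4, 7, 5]
  pop 1: indeg[6]->0 | ready=[6] | order so far=[0, 2, 3, 4, 7, 5, 1]
  pop 6: no out-edges | ready=[] | order so far=[0, 2, 3, 4, 7, 5, 1, 6]
  Result: [0, 2, 3, 4, 7, 5, 1, 6]

Answer: [0, 2, 3, 4, 7, 5, 1, 6]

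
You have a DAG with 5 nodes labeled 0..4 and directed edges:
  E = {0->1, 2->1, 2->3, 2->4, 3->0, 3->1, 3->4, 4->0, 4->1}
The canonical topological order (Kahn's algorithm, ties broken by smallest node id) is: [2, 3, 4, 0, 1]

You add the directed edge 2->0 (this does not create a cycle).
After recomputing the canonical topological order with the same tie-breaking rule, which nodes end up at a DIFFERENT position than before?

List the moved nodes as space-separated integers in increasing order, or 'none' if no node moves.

Answer: none

Derivation:
Old toposort: [2, 3, 4, 0, 1]
Added edge 2->0
Recompute Kahn (smallest-id tiebreak):
  initial in-degrees: [3, 4, 0, 1, 2]
  ready (indeg=0): [2]
  pop 2: indeg[0]->2; indeg[1]->3; indeg[3]->0; indeg[4]->1 | ready=[3] | order so far=[2]
  pop 3: indeg[0]->1; indeg[1]->2; indeg[4]->0 | ready=[4] | order so far=[2, 3]
  pop 4: indeg[0]->0; indeg[1]->1 | ready=[0] | order so far=[2, 3, 4]
  pop 0: indeg[1]->0 | ready=[1] | order so far=[2, 3, 4, 0]
  pop 1: no out-edges | ready=[] | order so far=[2, 3, 4, 0, 1]
New canonical toposort: [2, 3, 4, 0, 1]
Compare positions:
  Node 0: index 3 -> 3 (same)
  Node 1: index 4 -> 4 (same)
  Node 2: index 0 -> 0 (same)
  Node 3: index 1 -> 1 (same)
  Node 4: index 2 -> 2 (same)
Nodes that changed position: none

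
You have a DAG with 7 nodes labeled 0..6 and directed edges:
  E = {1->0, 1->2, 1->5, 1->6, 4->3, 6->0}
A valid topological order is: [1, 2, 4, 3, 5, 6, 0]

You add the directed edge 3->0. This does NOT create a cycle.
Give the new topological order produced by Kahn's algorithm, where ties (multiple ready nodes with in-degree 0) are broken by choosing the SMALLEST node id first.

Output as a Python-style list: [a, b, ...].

Answer: [1, 2, 4, 3, 5, 6, 0]

Derivation:
Old toposort: [1, 2, 4, 3, 5, 6, 0]
Added edge: 3->0
Position of 3 (3) < position of 0 (6). Old order still valid.
Run Kahn's algorithm (break ties by smallest node id):
  initial in-degrees: [3, 0, 1, 1, 0, 1, 1]
  ready (indeg=0): [1, 4]
  pop 1: indeg[0]->2; indeg[2]->0; indeg[5]->0; indeg[6]->0 | ready=[2, 4, 5, 6] | order so far=[1]
  pop 2: no out-edges | ready=[4, 5, 6] | order so far=[1, 2]
  pop 4: indeg[3]->0 | ready=[3, 5, 6] | order so far=[1, 2, 4]
  pop 3: indeg[0]->1 | ready=[5, 6] | order so far=[1, 2, 4, 3]
  pop 5: no out-edges | ready=[6] | order so far=[1, 2, 4, 3, 5]
  pop 6: indeg[0]->0 | ready=[0] | order so far=[1, 2, 4, 3, 5, 6]
  pop 0: no out-edges | ready=[] | order so far=[1, 2, 4, 3, 5, 6, 0]
  Result: [1, 2, 4, 3, 5, 6, 0]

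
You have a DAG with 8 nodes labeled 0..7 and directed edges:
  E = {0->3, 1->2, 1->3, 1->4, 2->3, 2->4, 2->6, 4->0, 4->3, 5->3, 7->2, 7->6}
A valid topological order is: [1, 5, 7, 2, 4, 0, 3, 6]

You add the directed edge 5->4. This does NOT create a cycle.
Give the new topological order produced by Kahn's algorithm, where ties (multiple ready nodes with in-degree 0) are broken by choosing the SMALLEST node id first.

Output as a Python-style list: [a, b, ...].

Old toposort: [1, 5, 7, 2, 4, 0, 3, 6]
Added edge: 5->4
Position of 5 (1) < position of 4 (4). Old order still valid.
Run Kahn's algorithm (break ties by smallest node id):
  initial in-degrees: [1, 0, 2, 5, 3, 0, 2, 0]
  ready (indeg=0): [1, 5, 7]
  pop 1: indeg[2]->1; indeg[3]->4; indeg[4]->2 | ready=[5, 7] | order so far=[1]
  pop 5: indeg[3]->3; indeg[4]->1 | ready=[7] | order so far=[1, 5]
  pop 7: indeg[2]->0; indeg[6]->1 | ready=[2] | order so far=[1, 5, 7]
  pop 2: indeg[3]->2; indeg[4]->0; indeg[6]->0 | ready=[4, 6] | order so far=[1, 5, 7, 2]
  pop 4: indeg[0]->0; indeg[3]->1 | ready=[0, 6] | order so far=[1, 5, 7, 2, 4]
  pop 0: indeg[3]->0 | ready=[3, 6] | order so far=[1, 5, 7, 2, 4, 0]
  pop 3: no out-edges | ready=[6] | order so far=[1, 5, 7, 2, 4, 0, 3]
  pop 6: no out-edges | ready=[] | order so far=[1, 5, 7, 2, 4, 0, 3, 6]
  Result: [1, 5, 7, 2, 4, 0, 3, 6]

Answer: [1, 5, 7, 2, 4, 0, 3, 6]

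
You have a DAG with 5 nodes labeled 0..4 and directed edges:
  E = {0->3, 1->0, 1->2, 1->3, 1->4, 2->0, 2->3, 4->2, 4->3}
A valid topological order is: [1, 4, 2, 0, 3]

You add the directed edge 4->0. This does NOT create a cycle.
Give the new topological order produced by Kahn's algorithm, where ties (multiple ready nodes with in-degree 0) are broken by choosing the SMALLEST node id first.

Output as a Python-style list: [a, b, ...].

Answer: [1, 4, 2, 0, 3]

Derivation:
Old toposort: [1, 4, 2, 0, 3]
Added edge: 4->0
Position of 4 (1) < position of 0 (3). Old order still valid.
Run Kahn's algorithm (break ties by smallest node id):
  initial in-degrees: [3, 0, 2, 4, 1]
  ready (indeg=0): [1]
  pop 1: indeg[0]->2; indeg[2]->1; indeg[3]->3; indeg[4]->0 | ready=[4] | order so far=[1]
  pop 4: indeg[0]->1; indeg[2]->0; indeg[3]->2 | ready=[2] | order so far=[1, 4]
  pop 2: indeg[0]->0; indeg[3]->1 | ready=[0] | order so far=[1, 4, 2]
  pop 0: indeg[3]->0 | ready=[3] | order so far=[1, 4, 2, 0]
  pop 3: no out-edges | ready=[] | order so far=[1, 4, 2, 0, 3]
  Result: [1, 4, 2, 0, 3]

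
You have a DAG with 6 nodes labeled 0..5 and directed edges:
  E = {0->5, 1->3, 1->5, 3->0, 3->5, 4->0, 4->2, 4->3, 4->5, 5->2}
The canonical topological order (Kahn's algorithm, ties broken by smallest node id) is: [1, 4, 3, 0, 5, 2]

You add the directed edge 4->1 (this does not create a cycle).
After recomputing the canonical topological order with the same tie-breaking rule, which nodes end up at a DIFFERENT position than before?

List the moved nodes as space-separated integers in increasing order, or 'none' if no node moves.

Answer: 1 4

Derivation:
Old toposort: [1, 4, 3, 0, 5, 2]
Added edge 4->1
Recompute Kahn (smallest-id tiebreak):
  initial in-degrees: [2, 1, 2, 2, 0, 4]
  ready (indeg=0): [4]
  pop 4: indeg[0]->1; indeg[1]->0; indeg[2]->1; indeg[3]->1; indeg[5]->3 | ready=[1] | order so far=[4]
  pop 1: indeg[3]->0; indeg[5]->2 | ready=[3] | order so far=[4, 1]
  pop 3: indeg[0]->0; indeg[5]->1 | ready=[0] | order so far=[4, 1, 3]
  pop 0: indeg[5]->0 | ready=[5] | order so far=[4, 1, 3, 0]
  pop 5: indeg[2]->0 | ready=[2] | order so far=[4, 1, 3, 0, 5]
  pop 2: no out-edges | ready=[] | order so far=[4, 1, 3, 0, 5, 2]
New canonical toposort: [4, 1, 3, 0, 5, 2]
Compare positions:
  Node 0: index 3 -> 3 (same)
  Node 1: index 0 -> 1 (moved)
  Node 2: index 5 -> 5 (same)
  Node 3: index 2 -> 2 (same)
  Node 4: index 1 -> 0 (moved)
  Node 5: index 4 -> 4 (same)
Nodes that changed position: 1 4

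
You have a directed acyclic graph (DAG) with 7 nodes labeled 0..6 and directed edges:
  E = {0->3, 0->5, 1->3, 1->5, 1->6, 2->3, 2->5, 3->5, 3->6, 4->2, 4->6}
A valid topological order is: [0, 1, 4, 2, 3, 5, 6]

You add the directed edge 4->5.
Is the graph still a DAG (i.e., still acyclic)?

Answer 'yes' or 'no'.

Answer: yes

Derivation:
Given toposort: [0, 1, 4, 2, 3, 5, 6]
Position of 4: index 2; position of 5: index 5
New edge 4->5: forward
Forward edge: respects the existing order. Still a DAG, same toposort still valid.
Still a DAG? yes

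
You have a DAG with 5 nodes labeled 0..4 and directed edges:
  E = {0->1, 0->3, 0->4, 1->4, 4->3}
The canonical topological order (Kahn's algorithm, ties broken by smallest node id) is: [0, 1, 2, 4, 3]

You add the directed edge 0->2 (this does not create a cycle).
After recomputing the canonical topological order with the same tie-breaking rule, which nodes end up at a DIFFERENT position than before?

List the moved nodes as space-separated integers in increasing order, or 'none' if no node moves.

Answer: none

Derivation:
Old toposort: [0, 1, 2, 4, 3]
Added edge 0->2
Recompute Kahn (smallest-id tiebreak):
  initial in-degrees: [0, 1, 1, 2, 2]
  ready (indeg=0): [0]
  pop 0: indeg[1]->0; indeg[2]->0; indeg[3]->1; indeg[4]->1 | ready=[1, 2] | order so far=[0]
  pop 1: indeg[4]->0 | ready=[2, 4] | order so far=[0, 1]
  pop 2: no out-edges | ready=[4] | order so far=[0, 1, 2]
  pop 4: indeg[3]->0 | ready=[3] | order so far=[0, 1, 2, 4]
  pop 3: no out-edges | ready=[] | order so far=[0, 1, 2, 4, 3]
New canonical toposort: [0, 1, 2, 4, 3]
Compare positions:
  Node 0: index 0 -> 0 (same)
  Node 1: index 1 -> 1 (same)
  Node 2: index 2 -> 2 (same)
  Node 3: index 4 -> 4 (same)
  Node 4: index 3 -> 3 (same)
Nodes that changed position: none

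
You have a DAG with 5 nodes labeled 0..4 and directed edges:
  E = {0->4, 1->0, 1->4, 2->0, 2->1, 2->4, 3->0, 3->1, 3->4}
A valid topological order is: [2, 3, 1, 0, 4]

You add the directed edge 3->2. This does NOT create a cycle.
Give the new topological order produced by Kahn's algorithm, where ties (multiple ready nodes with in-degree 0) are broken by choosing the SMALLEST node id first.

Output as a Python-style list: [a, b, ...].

Answer: [3, 2, 1, 0, 4]

Derivation:
Old toposort: [2, 3, 1, 0, 4]
Added edge: 3->2
Position of 3 (1) > position of 2 (0). Must reorder: 3 must now come before 2.
Run Kahn's algorithm (break ties by smallest node id):
  initial in-degrees: [3, 2, 1, 0, 4]
  ready (indeg=0): [3]
  pop 3: indeg[0]->2; indeg[1]->1; indeg[2]->0; indeg[4]->3 | ready=[2] | order so far=[3]
  pop 2: indeg[0]->1; indeg[1]->0; indeg[4]->2 | ready=[1] | order so far=[3, 2]
  pop 1: indeg[0]->0; indeg[4]->1 | ready=[0] | order so far=[3, 2, 1]
  pop 0: indeg[4]->0 | ready=[4] | order so far=[3, 2, 1, 0]
  pop 4: no out-edges | ready=[] | order so far=[3, 2, 1, 0, 4]
  Result: [3, 2, 1, 0, 4]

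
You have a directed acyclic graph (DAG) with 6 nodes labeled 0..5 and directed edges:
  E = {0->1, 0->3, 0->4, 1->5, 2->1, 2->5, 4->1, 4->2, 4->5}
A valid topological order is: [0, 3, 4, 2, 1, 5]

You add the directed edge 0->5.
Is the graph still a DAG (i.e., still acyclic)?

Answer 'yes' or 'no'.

Answer: yes

Derivation:
Given toposort: [0, 3, 4, 2, 1, 5]
Position of 0: index 0; position of 5: index 5
New edge 0->5: forward
Forward edge: respects the existing order. Still a DAG, same toposort still valid.
Still a DAG? yes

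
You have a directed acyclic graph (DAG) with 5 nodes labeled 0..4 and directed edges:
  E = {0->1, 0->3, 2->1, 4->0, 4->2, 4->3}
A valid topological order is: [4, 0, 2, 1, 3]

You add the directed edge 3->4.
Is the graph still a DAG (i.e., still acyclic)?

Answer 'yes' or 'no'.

Answer: no

Derivation:
Given toposort: [4, 0, 2, 1, 3]
Position of 3: index 4; position of 4: index 0
New edge 3->4: backward (u after v in old order)
Backward edge: old toposort is now invalid. Check if this creates a cycle.
Does 4 already reach 3? Reachable from 4: [0, 1, 2, 3, 4]. YES -> cycle!
Still a DAG? no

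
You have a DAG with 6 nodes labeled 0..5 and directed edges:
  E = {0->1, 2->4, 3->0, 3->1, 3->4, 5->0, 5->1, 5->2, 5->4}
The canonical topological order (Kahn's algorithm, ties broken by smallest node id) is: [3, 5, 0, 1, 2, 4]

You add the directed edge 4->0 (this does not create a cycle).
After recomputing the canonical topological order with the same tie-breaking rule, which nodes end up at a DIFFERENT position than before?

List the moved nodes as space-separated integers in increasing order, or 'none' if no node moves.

Old toposort: [3, 5, 0, 1, 2, 4]
Added edge 4->0
Recompute Kahn (smallest-id tiebreak):
  initial in-degrees: [3, 3, 1, 0, 3, 0]
  ready (indeg=0): [3, 5]
  pop 3: indeg[0]->2; indeg[1]->2; indeg[4]->2 | ready=[5] | order so far=[3]
  pop 5: indeg[0]->1; indeg[1]->1; indeg[2]->0; indeg[4]->1 | ready=[2] | order so far=[3, 5]
  pop 2: indeg[4]->0 | ready=[4] | order so far=[3, 5, 2]
  pop 4: indeg[0]->0 | ready=[0] | order so far=[3, 5, 2, 4]
  pop 0: indeg[1]->0 | ready=[1] | order so far=[3, 5, 2, 4, 0]
  pop 1: no out-edges | ready=[] | order so far=[3, 5, 2, 4, 0, 1]
New canonical toposort: [3, 5, 2, 4, 0, 1]
Compare positions:
  Node 0: index 2 -> 4 (moved)
  Node 1: index 3 -> 5 (moved)
  Node 2: index 4 -> 2 (moved)
  Node 3: index 0 -> 0 (same)
  Node 4: index 5 -> 3 (moved)
  Node 5: index 1 -> 1 (same)
Nodes that changed position: 0 1 2 4

Answer: 0 1 2 4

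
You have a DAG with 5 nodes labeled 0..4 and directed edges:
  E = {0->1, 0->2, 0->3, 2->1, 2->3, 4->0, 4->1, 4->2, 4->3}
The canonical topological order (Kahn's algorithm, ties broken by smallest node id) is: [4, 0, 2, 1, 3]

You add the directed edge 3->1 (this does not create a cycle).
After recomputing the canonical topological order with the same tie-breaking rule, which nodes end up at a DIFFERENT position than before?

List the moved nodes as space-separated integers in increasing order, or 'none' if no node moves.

Old toposort: [4, 0, 2, 1, 3]
Added edge 3->1
Recompute Kahn (smallest-id tiebreak):
  initial in-degrees: [1, 4, 2, 3, 0]
  ready (indeg=0): [4]
  pop 4: indeg[0]->0; indeg[1]->3; indeg[2]->1; indeg[3]->2 | ready=[0] | order so far=[4]
  pop 0: indeg[1]->2; indeg[2]->0; indeg[3]->1 | ready=[2] | order so far=[4, 0]
  pop 2: indeg[1]->1; indeg[3]->0 | ready=[3] | order so far=[4, 0, 2]
  pop 3: indeg[1]->0 | ready=[1] | order so far=[4, 0, 2, 3]
  pop 1: no out-edges | ready=[] | order so far=[4, 0, 2, 3, 1]
New canonical toposort: [4, 0, 2, 3, 1]
Compare positions:
  Node 0: index 1 -> 1 (same)
  Node 1: index 3 -> 4 (moved)
  Node 2: index 2 -> 2 (same)
  Node 3: index 4 -> 3 (moved)
  Node 4: index 0 -> 0 (same)
Nodes that changed position: 1 3

Answer: 1 3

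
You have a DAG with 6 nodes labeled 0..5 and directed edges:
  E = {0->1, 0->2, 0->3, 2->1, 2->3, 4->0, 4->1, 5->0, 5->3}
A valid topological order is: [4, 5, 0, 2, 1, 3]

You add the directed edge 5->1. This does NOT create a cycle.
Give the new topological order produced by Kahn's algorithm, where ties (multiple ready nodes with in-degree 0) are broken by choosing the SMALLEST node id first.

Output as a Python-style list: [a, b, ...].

Old toposort: [4, 5, 0, 2, 1, 3]
Added edge: 5->1
Position of 5 (1) < position of 1 (4). Old order still valid.
Run Kahn's algorithm (break ties by smallest node id):
  initial in-degrees: [2, 4, 1, 3, 0, 0]
  ready (indeg=0): [4, 5]
  pop 4: indeg[0]->1; indeg[1]->3 | ready=[5] | order so far=[4]
  pop 5: indeg[0]->0; indeg[1]->2; indeg[3]->2 | ready=[0] | order so far=[4, 5]
  pop 0: indeg[1]->1; indeg[2]->0; indeg[3]->1 | ready=[2] | order so far=[4, 5, 0]
  pop 2: indeg[1]->0; indeg[3]->0 | ready=[1, 3] | order so far=[4, 5, 0, 2]
  pop 1: no out-edges | ready=[3] | order so far=[4, 5, 0, 2, 1]
  pop 3: no out-edges | ready=[] | order so far=[4, 5, 0, 2, 1, 3]
  Result: [4, 5, 0, 2, 1, 3]

Answer: [4, 5, 0, 2, 1, 3]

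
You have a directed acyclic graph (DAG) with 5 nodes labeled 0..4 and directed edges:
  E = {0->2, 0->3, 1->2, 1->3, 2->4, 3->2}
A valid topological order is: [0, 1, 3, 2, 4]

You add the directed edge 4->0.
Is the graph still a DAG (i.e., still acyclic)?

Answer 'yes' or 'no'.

Given toposort: [0, 1, 3, 2, 4]
Position of 4: index 4; position of 0: index 0
New edge 4->0: backward (u after v in old order)
Backward edge: old toposort is now invalid. Check if this creates a cycle.
Does 0 already reach 4? Reachable from 0: [0, 2, 3, 4]. YES -> cycle!
Still a DAG? no

Answer: no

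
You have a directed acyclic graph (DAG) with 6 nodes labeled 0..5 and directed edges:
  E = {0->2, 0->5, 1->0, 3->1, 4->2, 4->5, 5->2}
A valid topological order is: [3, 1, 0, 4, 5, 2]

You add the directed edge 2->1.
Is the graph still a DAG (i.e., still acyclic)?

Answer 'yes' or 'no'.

Answer: no

Derivation:
Given toposort: [3, 1, 0, 4, 5, 2]
Position of 2: index 5; position of 1: index 1
New edge 2->1: backward (u after v in old order)
Backward edge: old toposort is now invalid. Check if this creates a cycle.
Does 1 already reach 2? Reachable from 1: [0, 1, 2, 5]. YES -> cycle!
Still a DAG? no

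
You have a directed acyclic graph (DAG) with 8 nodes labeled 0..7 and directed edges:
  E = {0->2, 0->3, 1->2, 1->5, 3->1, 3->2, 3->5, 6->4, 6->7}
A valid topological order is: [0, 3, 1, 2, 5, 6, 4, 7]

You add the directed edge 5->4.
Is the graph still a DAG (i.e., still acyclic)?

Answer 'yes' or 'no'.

Given toposort: [0, 3, 1, 2, 5, 6, 4, 7]
Position of 5: index 4; position of 4: index 6
New edge 5->4: forward
Forward edge: respects the existing order. Still a DAG, same toposort still valid.
Still a DAG? yes

Answer: yes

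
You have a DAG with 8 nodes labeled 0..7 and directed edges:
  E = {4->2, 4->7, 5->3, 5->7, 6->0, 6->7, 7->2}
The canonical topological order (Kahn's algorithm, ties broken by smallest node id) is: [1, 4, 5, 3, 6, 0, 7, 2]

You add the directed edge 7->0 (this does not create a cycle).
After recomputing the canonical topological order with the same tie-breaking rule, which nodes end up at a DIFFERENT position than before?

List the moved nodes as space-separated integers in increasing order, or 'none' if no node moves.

Answer: 0 7

Derivation:
Old toposort: [1, 4, 5, 3, 6, 0, 7, 2]
Added edge 7->0
Recompute Kahn (smallest-id tiebreak):
  initial in-degrees: [2, 0, 2, 1, 0, 0, 0, 3]
  ready (indeg=0): [1, 4, 5, 6]
  pop 1: no out-edges | ready=[4, 5, 6] | order so far=[1]
  pop 4: indeg[2]->1; indeg[7]->2 | ready=[5, 6] | order so far=[1, 4]
  pop 5: indeg[3]->0; indeg[7]->1 | ready=[3, 6] | order so far=[1, 4, 5]
  pop 3: no out-edges | ready=[6] | order so far=[1, 4, 5, 3]
  pop 6: indeg[0]->1; indeg[7]->0 | ready=[7] | order so far=[1, 4, 5, 3, 6]
  pop 7: indeg[0]->0; indeg[2]->0 | ready=[0, 2] | order so far=[1, 4, 5, 3, 6, 7]
  pop 0: no out-edges | ready=[2] | order so far=[1, 4, 5, 3, 6, 7, 0]
  pop 2: no out-edges | ready=[] | order so far=[1, 4, 5, 3, 6, 7, 0, 2]
New canonical toposort: [1, 4, 5, 3, 6, 7, 0, 2]
Compare positions:
  Node 0: index 5 -> 6 (moved)
  Node 1: index 0 -> 0 (same)
  Node 2: index 7 -> 7 (same)
  Node 3: index 3 -> 3 (same)
  Node 4: index 1 -> 1 (same)
  Node 5: index 2 -> 2 (same)
  Node 6: index 4 -> 4 (same)
  Node 7: index 6 -> 5 (moved)
Nodes that changed position: 0 7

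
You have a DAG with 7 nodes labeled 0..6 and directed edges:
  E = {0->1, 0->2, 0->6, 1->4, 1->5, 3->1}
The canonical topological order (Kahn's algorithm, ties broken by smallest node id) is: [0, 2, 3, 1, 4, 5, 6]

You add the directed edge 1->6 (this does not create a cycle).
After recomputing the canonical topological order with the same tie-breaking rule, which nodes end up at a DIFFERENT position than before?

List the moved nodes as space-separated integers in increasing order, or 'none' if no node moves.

Answer: none

Derivation:
Old toposort: [0, 2, 3, 1, 4, 5, 6]
Added edge 1->6
Recompute Kahn (smallest-id tiebreak):
  initial in-degrees: [0, 2, 1, 0, 1, 1, 2]
  ready (indeg=0): [0, 3]
  pop 0: indeg[1]->1; indeg[2]->0; indeg[6]->1 | ready=[2, 3] | order so far=[0]
  pop 2: no out-edges | ready=[3] | order so far=[0, 2]
  pop 3: indeg[1]->0 | ready=[1] | order so far=[0, 2, 3]
  pop 1: indeg[4]->0; indeg[5]->0; indeg[6]->0 | ready=[4, 5, 6] | order so far=[0, 2, 3, 1]
  pop 4: no out-edges | ready=[5, 6] | order so far=[0, 2, 3, 1, 4]
  pop 5: no out-edges | ready=[6] | order so far=[0, 2, 3, 1, 4, 5]
  pop 6: no out-edges | ready=[] | order so far=[0, 2, 3, 1, 4, 5, 6]
New canonical toposort: [0, 2, 3, 1, 4, 5, 6]
Compare positions:
  Node 0: index 0 -> 0 (same)
  Node 1: index 3 -> 3 (same)
  Node 2: index 1 -> 1 (same)
  Node 3: index 2 -> 2 (same)
  Node 4: index 4 -> 4 (same)
  Node 5: index 5 -> 5 (same)
  Node 6: index 6 -> 6 (same)
Nodes that changed position: none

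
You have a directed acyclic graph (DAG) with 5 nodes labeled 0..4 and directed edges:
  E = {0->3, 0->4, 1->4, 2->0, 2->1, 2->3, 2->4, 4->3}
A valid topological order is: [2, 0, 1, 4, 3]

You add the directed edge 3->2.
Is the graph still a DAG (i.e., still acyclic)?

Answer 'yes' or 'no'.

Given toposort: [2, 0, 1, 4, 3]
Position of 3: index 4; position of 2: index 0
New edge 3->2: backward (u after v in old order)
Backward edge: old toposort is now invalid. Check if this creates a cycle.
Does 2 already reach 3? Reachable from 2: [0, 1, 2, 3, 4]. YES -> cycle!
Still a DAG? no

Answer: no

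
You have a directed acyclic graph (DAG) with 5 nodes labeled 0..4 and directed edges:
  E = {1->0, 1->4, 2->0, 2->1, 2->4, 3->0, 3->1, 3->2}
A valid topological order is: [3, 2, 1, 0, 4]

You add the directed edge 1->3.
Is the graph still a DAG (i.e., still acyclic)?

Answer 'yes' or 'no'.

Answer: no

Derivation:
Given toposort: [3, 2, 1, 0, 4]
Position of 1: index 2; position of 3: index 0
New edge 1->3: backward (u after v in old order)
Backward edge: old toposort is now invalid. Check if this creates a cycle.
Does 3 already reach 1? Reachable from 3: [0, 1, 2, 3, 4]. YES -> cycle!
Still a DAG? no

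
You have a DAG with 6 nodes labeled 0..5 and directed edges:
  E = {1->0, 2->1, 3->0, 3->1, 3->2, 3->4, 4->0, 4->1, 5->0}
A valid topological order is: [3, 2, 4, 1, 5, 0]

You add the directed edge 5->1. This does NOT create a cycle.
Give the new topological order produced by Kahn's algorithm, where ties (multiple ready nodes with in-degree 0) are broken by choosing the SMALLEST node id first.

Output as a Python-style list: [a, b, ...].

Answer: [3, 2, 4, 5, 1, 0]

Derivation:
Old toposort: [3, 2, 4, 1, 5, 0]
Added edge: 5->1
Position of 5 (4) > position of 1 (3). Must reorder: 5 must now come before 1.
Run Kahn's algorithm (break ties by smallest node id):
  initial in-degrees: [4, 4, 1, 0, 1, 0]
  ready (indeg=0): [3, 5]
  pop 3: indeg[0]->3; indeg[1]->3; indeg[2]->0; indeg[4]->0 | ready=[2, 4, 5] | order so far=[3]
  pop 2: indeg[1]->2 | ready=[4, 5] | order so far=[3, 2]
  pop 4: indeg[0]->2; indeg[1]->1 | ready=[5] | order so far=[3, 2, 4]
  pop 5: indeg[0]->1; indeg[1]->0 | ready=[1] | order so far=[3, 2, 4, 5]
  pop 1: indeg[0]->0 | ready=[0] | order so far=[3, 2, 4, 5, 1]
  pop 0: no out-edges | ready=[] | order so far=[3, 2, 4, 5, 1, 0]
  Result: [3, 2, 4, 5, 1, 0]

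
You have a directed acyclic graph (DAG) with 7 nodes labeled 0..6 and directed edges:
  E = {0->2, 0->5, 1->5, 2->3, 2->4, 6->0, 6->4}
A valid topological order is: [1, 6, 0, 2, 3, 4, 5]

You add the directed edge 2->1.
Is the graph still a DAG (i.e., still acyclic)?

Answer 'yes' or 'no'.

Given toposort: [1, 6, 0, 2, 3, 4, 5]
Position of 2: index 3; position of 1: index 0
New edge 2->1: backward (u after v in old order)
Backward edge: old toposort is now invalid. Check if this creates a cycle.
Does 1 already reach 2? Reachable from 1: [1, 5]. NO -> still a DAG (reorder needed).
Still a DAG? yes

Answer: yes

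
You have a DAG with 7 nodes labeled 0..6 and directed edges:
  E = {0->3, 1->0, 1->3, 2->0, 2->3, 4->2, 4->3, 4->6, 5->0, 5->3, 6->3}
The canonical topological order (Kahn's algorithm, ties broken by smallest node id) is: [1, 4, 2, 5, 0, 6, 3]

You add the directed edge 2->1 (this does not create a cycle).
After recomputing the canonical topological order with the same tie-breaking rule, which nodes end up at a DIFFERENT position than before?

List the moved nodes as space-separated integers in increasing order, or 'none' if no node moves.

Old toposort: [1, 4, 2, 5, 0, 6, 3]
Added edge 2->1
Recompute Kahn (smallest-id tiebreak):
  initial in-degrees: [3, 1, 1, 6, 0, 0, 1]
  ready (indeg=0): [4, 5]
  pop 4: indeg[2]->0; indeg[3]->5; indeg[6]->0 | ready=[2, 5, 6] | order so far=[4]
  pop 2: indeg[0]->2; indeg[1]->0; indeg[3]->4 | ready=[1, 5, 6] | order so far=[4, 2]
  pop 1: indeg[0]->1; indeg[3]->3 | ready=[5, 6] | order so far=[4, 2, 1]
  pop 5: indeg[0]->0; indeg[3]->2 | ready=[0, 6] | order so far=[4, 2, 1, 5]
  pop 0: indeg[3]->1 | ready=[6] | order so far=[4, 2, 1, 5, 0]
  pop 6: indeg[3]->0 | ready=[3] | order so far=[4, 2, 1, 5, 0, 6]
  pop 3: no out-edges | ready=[] | order so far=[4, 2, 1, 5, 0, 6, 3]
New canonical toposort: [4, 2, 1, 5, 0, 6, 3]
Compare positions:
  Node 0: index 4 -> 4 (same)
  Node 1: index 0 -> 2 (moved)
  Node 2: index 2 -> 1 (moved)
  Node 3: index 6 -> 6 (same)
  Node 4: index 1 -> 0 (moved)
  Node 5: index 3 -> 3 (same)
  Node 6: index 5 -> 5 (same)
Nodes that changed position: 1 2 4

Answer: 1 2 4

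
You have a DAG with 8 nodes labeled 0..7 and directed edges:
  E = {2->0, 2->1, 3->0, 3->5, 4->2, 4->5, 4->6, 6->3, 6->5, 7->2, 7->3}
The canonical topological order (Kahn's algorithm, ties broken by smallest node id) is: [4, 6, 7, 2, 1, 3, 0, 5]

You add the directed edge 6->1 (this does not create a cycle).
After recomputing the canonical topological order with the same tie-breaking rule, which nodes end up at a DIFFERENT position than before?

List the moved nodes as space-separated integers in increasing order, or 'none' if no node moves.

Old toposort: [4, 6, 7, 2, 1, 3, 0, 5]
Added edge 6->1
Recompute Kahn (smallest-id tiebreak):
  initial in-degrees: [2, 2, 2, 2, 0, 3, 1, 0]
  ready (indeg=0): [4, 7]
  pop 4: indeg[2]->1; indeg[5]->2; indeg[6]->0 | ready=[6, 7] | order so far=[4]
  pop 6: indeg[1]->1; indeg[3]->1; indeg[5]->1 | ready=[7] | order so far=[4, 6]
  pop 7: indeg[2]->0; indeg[3]->0 | ready=[2, 3] | order so far=[4, 6, 7]
  pop 2: indeg[0]->1; indeg[1]->0 | ready=[1, 3] | order so far=[4, 6, 7, 2]
  pop 1: no out-edges | ready=[3] | order so far=[4, 6, 7, 2, 1]
  pop 3: indeg[0]->0; indeg[5]->0 | ready=[0, 5] | order so far=[4, 6, 7, 2, 1, 3]
  pop 0: no out-edges | ready=[5] | order so far=[4, 6, 7, 2, 1, 3, 0]
  pop 5: no out-edges | ready=[] | order so far=[4, 6, 7, 2, 1, 3, 0, 5]
New canonical toposort: [4, 6, 7, 2, 1, 3, 0, 5]
Compare positions:
  Node 0: index 6 -> 6 (same)
  Node 1: index 4 -> 4 (same)
  Node 2: index 3 -> 3 (same)
  Node 3: index 5 -> 5 (same)
  Node 4: index 0 -> 0 (same)
  Node 5: index 7 -> 7 (same)
  Node 6: index 1 -> 1 (same)
  Node 7: index 2 -> 2 (same)
Nodes that changed position: none

Answer: none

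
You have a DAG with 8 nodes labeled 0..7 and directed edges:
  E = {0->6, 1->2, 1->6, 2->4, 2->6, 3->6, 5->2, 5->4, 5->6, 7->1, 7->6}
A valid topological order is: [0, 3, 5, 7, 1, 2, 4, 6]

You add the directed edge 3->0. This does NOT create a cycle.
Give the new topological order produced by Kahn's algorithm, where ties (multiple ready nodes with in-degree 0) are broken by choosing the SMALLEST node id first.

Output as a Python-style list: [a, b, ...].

Answer: [3, 0, 5, 7, 1, 2, 4, 6]

Derivation:
Old toposort: [0, 3, 5, 7, 1, 2, 4, 6]
Added edge: 3->0
Position of 3 (1) > position of 0 (0). Must reorder: 3 must now come before 0.
Run Kahn's algorithm (break ties by smallest node id):
  initial in-degrees: [1, 1, 2, 0, 2, 0, 6, 0]
  ready (indeg=0): [3, 5, 7]
  pop 3: indeg[0]->0; indeg[6]->5 | ready=[0, 5, 7] | order so far=[3]
  pop 0: indeg[6]->4 | ready=[5, 7] | order so far=[3, 0]
  pop 5: indeg[2]->1; indeg[4]->1; indeg[6]->3 | ready=[7] | order so far=[3, 0, 5]
  pop 7: indeg[1]->0; indeg[6]->2 | ready=[1] | order so far=[3, 0, 5, 7]
  pop 1: indeg[2]->0; indeg[6]->1 | ready=[2] | order so far=[3, 0, 5, 7, 1]
  pop 2: indeg[4]->0; indeg[6]->0 | ready=[4, 6] | order so far=[3, 0, 5, 7, 1, 2]
  pop 4: no out-edges | ready=[6] | order so far=[3, 0, 5, 7, 1, 2, 4]
  pop 6: no out-edges | ready=[] | order so far=[3, 0, 5, 7, 1, 2, 4, 6]
  Result: [3, 0, 5, 7, 1, 2, 4, 6]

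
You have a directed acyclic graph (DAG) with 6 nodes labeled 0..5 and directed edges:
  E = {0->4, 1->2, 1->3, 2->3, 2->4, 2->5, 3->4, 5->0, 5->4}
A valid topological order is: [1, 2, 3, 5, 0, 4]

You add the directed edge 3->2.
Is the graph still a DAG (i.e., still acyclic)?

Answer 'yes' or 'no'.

Answer: no

Derivation:
Given toposort: [1, 2, 3, 5, 0, 4]
Position of 3: index 2; position of 2: index 1
New edge 3->2: backward (u after v in old order)
Backward edge: old toposort is now invalid. Check if this creates a cycle.
Does 2 already reach 3? Reachable from 2: [0, 2, 3, 4, 5]. YES -> cycle!
Still a DAG? no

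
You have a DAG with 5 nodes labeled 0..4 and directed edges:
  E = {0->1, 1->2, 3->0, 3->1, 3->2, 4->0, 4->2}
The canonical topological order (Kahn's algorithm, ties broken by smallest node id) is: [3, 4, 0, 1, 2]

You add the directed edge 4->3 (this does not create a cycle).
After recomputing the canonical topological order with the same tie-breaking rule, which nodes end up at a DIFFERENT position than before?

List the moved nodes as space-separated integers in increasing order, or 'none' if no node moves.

Answer: 3 4

Derivation:
Old toposort: [3, 4, 0, 1, 2]
Added edge 4->3
Recompute Kahn (smallest-id tiebreak):
  initial in-degrees: [2, 2, 3, 1, 0]
  ready (indeg=0): [4]
  pop 4: indeg[0]->1; indeg[2]->2; indeg[3]->0 | ready=[3] | order so far=[4]
  pop 3: indeg[0]->0; indeg[1]->1; indeg[2]->1 | ready=[0] | order so far=[4, 3]
  pop 0: indeg[1]->0 | ready=[1] | order so far=[4, 3, 0]
  pop 1: indeg[2]->0 | ready=[2] | order so far=[4, 3, 0, 1]
  pop 2: no out-edges | ready=[] | order so far=[4, 3, 0, 1, 2]
New canonical toposort: [4, 3, 0, 1, 2]
Compare positions:
  Node 0: index 2 -> 2 (same)
  Node 1: index 3 -> 3 (same)
  Node 2: index 4 -> 4 (same)
  Node 3: index 0 -> 1 (moved)
  Node 4: index 1 -> 0 (moved)
Nodes that changed position: 3 4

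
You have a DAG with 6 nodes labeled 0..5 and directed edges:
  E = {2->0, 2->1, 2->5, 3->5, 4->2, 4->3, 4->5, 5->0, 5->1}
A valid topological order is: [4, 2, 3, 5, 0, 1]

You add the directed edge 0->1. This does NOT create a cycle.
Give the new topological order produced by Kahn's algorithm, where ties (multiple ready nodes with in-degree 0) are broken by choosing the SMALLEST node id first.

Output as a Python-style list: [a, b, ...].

Answer: [4, 2, 3, 5, 0, 1]

Derivation:
Old toposort: [4, 2, 3, 5, 0, 1]
Added edge: 0->1
Position of 0 (4) < position of 1 (5). Old order still valid.
Run Kahn's algorithm (break ties by smallest node id):
  initial in-degrees: [2, 3, 1, 1, 0, 3]
  ready (indeg=0): [4]
  pop 4: indeg[2]->0; indeg[3]->0; indeg[5]->2 | ready=[2, 3] | order so far=[4]
  pop 2: indeg[0]->1; indeg[1]->2; indeg[5]->1 | ready=[3] | order so far=[4, 2]
  pop 3: indeg[5]->0 | ready=[5] | order so far=[4, 2, 3]
  pop 5: indeg[0]->0; indeg[1]->1 | ready=[0] | order so far=[4, 2, 3, 5]
  pop 0: indeg[1]->0 | ready=[1] | order so far=[4, 2, 3, 5, 0]
  pop 1: no out-edges | ready=[] | order so far=[4, 2, 3, 5, 0, 1]
  Result: [4, 2, 3, 5, 0, 1]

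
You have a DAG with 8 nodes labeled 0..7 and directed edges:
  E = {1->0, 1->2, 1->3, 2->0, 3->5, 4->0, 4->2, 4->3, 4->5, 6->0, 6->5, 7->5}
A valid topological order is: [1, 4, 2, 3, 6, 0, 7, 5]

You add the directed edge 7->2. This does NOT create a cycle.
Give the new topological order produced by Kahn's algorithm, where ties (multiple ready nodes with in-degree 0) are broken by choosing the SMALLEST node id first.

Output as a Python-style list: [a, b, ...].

Old toposort: [1, 4, 2, 3, 6, 0, 7, 5]
Added edge: 7->2
Position of 7 (6) > position of 2 (2). Must reorder: 7 must now come before 2.
Run Kahn's algorithm (break ties by smallest node id):
  initial in-degrees: [4, 0, 3, 2, 0, 4, 0, 0]
  ready (indeg=0): [1, 4, 6, 7]
  pop 1: indeg[0]->3; indeg[2]->2; indeg[3]->1 | ready=[4, 6, 7] | order so far=[1]
  pop 4: indeg[0]->2; indeg[2]->1; indeg[3]->0; indeg[5]->3 | ready=[3, 6, 7] | order so far=[1, 4]
  pop 3: indeg[5]->2 | ready=[6, 7] | order so far=[1, 4, 3]
  pop 6: indeg[0]->1; indeg[5]->1 | ready=[7] | order so far=[1, 4, 3, 6]
  pop 7: indeg[2]->0; indeg[5]->0 | ready=[2, 5] | order so far=[1, 4, 3, 6, 7]
  pop 2: indeg[0]->0 | ready=[0, 5] | order so far=[1, 4, 3, 6, 7, 2]
  pop 0: no out-edges | ready=[5] | order so far=[1, 4, 3, 6, 7, 2, 0]
  pop 5: no out-edges | ready=[] | order so far=[1, 4, 3, 6, 7, 2, 0, 5]
  Result: [1, 4, 3, 6, 7, 2, 0, 5]

Answer: [1, 4, 3, 6, 7, 2, 0, 5]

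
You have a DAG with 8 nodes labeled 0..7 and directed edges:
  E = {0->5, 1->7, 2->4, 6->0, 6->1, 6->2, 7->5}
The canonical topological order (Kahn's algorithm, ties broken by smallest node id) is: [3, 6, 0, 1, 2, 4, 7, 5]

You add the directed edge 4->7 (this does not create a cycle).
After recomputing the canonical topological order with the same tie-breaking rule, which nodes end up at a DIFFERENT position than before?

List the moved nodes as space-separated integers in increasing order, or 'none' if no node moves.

Old toposort: [3, 6, 0, 1, 2, 4, 7, 5]
Added edge 4->7
Recompute Kahn (smallest-id tiebreak):
  initial in-degrees: [1, 1, 1, 0, 1, 2, 0, 2]
  ready (indeg=0): [3, 6]
  pop 3: no out-edges | ready=[6] | order so far=[3]
  pop 6: indeg[0]->0; indeg[1]->0; indeg[2]->0 | ready=[0, 1, 2] | order so far=[3, 6]
  pop 0: indeg[5]->1 | ready=[1, 2] | order so far=[3, 6, 0]
  pop 1: indeg[7]->1 | ready=[2] | order so far=[3, 6, 0, 1]
  pop 2: indeg[4]->0 | ready=[4] | order so far=[3, 6, 0, 1, 2]
  pop 4: indeg[7]->0 | ready=[7] | order so far=[3, 6, 0, 1, 2, 4]
  pop 7: indeg[5]->0 | ready=[5] | order so far=[3, 6, 0, 1, 2, 4, 7]
  pop 5: no out-edges | ready=[] | order so far=[3, 6, 0, 1, 2, 4, 7, 5]
New canonical toposort: [3, 6, 0, 1, 2, 4, 7, 5]
Compare positions:
  Node 0: index 2 -> 2 (same)
  Node 1: index 3 -> 3 (same)
  Node 2: index 4 -> 4 (same)
  Node 3: index 0 -> 0 (same)
  Node 4: index 5 -> 5 (same)
  Node 5: index 7 -> 7 (same)
  Node 6: index 1 -> 1 (same)
  Node 7: index 6 -> 6 (same)
Nodes that changed position: none

Answer: none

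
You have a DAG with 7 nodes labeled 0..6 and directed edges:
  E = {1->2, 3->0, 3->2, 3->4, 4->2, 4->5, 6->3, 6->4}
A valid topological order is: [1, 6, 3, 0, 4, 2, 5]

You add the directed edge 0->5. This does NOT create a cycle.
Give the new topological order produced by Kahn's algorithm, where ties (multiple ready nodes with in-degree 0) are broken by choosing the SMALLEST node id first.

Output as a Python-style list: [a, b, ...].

Old toposort: [1, 6, 3, 0, 4, 2, 5]
Added edge: 0->5
Position of 0 (3) < position of 5 (6). Old order still valid.
Run Kahn's algorithm (break ties by smallest node id):
  initial in-degrees: [1, 0, 3, 1, 2, 2, 0]
  ready (indeg=0): [1, 6]
  pop 1: indeg[2]->2 | ready=[6] | order so far=[1]
  pop 6: indeg[3]->0; indeg[4]->1 | ready=[3] | order so far=[1, 6]
  pop 3: indeg[0]->0; indeg[2]->1; indeg[4]->0 | ready=[0, 4] | order so far=[1, 6, 3]
  pop 0: indeg[5]->1 | ready=[4] | order so far=[1, 6, 3, 0]
  pop 4: indeg[2]->0; indeg[5]->0 | ready=[2, 5] | order so far=[1, 6, 3, 0, 4]
  pop 2: no out-edges | ready=[5] | order so far=[1, 6, 3, 0, 4, 2]
  pop 5: no out-edges | ready=[] | order so far=[1, 6, 3, 0, 4, 2, 5]
  Result: [1, 6, 3, 0, 4, 2, 5]

Answer: [1, 6, 3, 0, 4, 2, 5]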